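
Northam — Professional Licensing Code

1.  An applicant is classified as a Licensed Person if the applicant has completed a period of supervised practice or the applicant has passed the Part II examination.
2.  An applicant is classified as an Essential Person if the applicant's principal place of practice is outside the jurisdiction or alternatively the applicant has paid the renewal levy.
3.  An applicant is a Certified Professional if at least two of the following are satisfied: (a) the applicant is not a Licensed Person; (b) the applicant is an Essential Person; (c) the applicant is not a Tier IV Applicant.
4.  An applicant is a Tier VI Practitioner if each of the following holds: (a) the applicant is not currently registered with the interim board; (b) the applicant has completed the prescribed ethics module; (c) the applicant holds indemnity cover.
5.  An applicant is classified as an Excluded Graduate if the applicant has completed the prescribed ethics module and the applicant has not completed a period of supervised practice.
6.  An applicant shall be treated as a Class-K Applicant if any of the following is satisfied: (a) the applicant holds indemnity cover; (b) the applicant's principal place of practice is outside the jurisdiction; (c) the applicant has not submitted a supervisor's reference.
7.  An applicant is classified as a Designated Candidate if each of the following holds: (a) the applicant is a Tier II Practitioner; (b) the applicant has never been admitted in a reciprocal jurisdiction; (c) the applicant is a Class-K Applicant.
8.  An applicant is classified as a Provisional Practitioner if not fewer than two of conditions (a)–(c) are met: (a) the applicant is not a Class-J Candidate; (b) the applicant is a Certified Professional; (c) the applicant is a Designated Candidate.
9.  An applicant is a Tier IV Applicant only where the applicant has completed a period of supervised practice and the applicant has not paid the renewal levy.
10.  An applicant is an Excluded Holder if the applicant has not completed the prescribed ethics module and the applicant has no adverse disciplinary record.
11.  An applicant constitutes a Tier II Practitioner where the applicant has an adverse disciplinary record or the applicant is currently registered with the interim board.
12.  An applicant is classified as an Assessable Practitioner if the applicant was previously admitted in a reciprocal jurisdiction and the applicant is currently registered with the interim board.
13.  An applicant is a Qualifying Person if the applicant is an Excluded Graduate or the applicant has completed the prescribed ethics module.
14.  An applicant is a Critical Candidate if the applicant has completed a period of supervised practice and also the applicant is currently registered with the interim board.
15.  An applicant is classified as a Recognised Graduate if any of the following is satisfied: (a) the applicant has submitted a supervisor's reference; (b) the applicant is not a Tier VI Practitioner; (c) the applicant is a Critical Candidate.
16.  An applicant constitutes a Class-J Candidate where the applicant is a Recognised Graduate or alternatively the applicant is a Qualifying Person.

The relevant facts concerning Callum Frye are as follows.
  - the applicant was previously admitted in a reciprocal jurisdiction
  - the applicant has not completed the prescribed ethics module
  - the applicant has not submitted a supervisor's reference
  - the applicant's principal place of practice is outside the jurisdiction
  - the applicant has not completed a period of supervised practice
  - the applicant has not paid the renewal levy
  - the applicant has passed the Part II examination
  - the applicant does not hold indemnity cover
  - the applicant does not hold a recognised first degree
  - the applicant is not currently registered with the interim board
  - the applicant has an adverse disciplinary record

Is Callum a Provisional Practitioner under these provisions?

paragraph 4 — Tier VI Practitioner: [the applicant is not currently registered with the interim board? yes] AND [the applicant has completed the prescribed ethics module? no] AND [the applicant holds indemnity cover? no] → not satisfied.
paragraph 14 — Critical Candidate: [the applicant has completed a period of supervised practice? no] AND [the applicant is currently registered with the interim board? no] → not satisfied.
paragraph 15 — Recognised Graduate: [the applicant has submitted a supervisor's reference? no] OR [not a Tier VI Practitioner (paragraph 4)? yes] OR [Critical Candidate (paragraph 14)? no] → satisfied.
paragraph 5 — Excluded Graduate: [the applicant has completed the prescribed ethics module? no] AND [the applicant has not completed a period of supervised practice? yes] → not satisfied.
paragraph 13 — Qualifying Person: [Excluded Graduate (paragraph 5)? no] OR [the applicant has completed the prescribed ethics module? no] → not satisfied.
paragraph 16 — Class-J Candidate: [Recognised Graduate (paragraph 15)? yes] OR [Qualifying Person (paragraph 13)? no] → satisfied.
paragraph 1 — Licensed Person: [the applicant has completed a period of supervised practice? no] OR [the applicant has passed the Part II examination? yes] → satisfied.
paragraph 2 — Essential Person: [the applicant's principal place of practice is outside the jurisdiction? yes] OR [the applicant has paid the renewal levy? no] → satisfied.
paragraph 9 — Tier IV Applicant: [the applicant has completed a period of supervised practice? no] AND [the applicant has not paid the renewal levy? yes] → not satisfied.
paragraph 3 — Certified Professional: not a Licensed Person (paragraph 1)? no; Essential Person (paragraph 2)? yes; not a Tier IV Applicant (paragraph 9)? yes — 2 of 3 hold (need ≥2) → satisfied.
paragraph 11 — Tier II Practitioner: [the applicant has an adverse disciplinary record? yes] OR [the applicant is currently registered with the interim board? no] → satisfied.
paragraph 6 — Class-K Applicant: [the applicant holds indemnity cover? no] OR [the applicant's principal place of practice is outside the jurisdiction? yes] OR [the applicant has not submitted a supervisor's reference? yes] → satisfied.
paragraph 7 — Designated Candidate: [Tier II Practitioner (paragraph 11)? yes] AND [the applicant has never been admitted in a reciprocal jurisdiction? no] AND [Class-K Applicant (paragraph 6)? yes] → not satisfied.
paragraph 8 — Provisional Practitioner: not a Class-J Candidate (paragraph 16)? no; Certified Professional (paragraph 3)? yes; Designated Candidate (paragraph 7)? no — 1 of 3 hold (need ≥2) → not satisfied.

No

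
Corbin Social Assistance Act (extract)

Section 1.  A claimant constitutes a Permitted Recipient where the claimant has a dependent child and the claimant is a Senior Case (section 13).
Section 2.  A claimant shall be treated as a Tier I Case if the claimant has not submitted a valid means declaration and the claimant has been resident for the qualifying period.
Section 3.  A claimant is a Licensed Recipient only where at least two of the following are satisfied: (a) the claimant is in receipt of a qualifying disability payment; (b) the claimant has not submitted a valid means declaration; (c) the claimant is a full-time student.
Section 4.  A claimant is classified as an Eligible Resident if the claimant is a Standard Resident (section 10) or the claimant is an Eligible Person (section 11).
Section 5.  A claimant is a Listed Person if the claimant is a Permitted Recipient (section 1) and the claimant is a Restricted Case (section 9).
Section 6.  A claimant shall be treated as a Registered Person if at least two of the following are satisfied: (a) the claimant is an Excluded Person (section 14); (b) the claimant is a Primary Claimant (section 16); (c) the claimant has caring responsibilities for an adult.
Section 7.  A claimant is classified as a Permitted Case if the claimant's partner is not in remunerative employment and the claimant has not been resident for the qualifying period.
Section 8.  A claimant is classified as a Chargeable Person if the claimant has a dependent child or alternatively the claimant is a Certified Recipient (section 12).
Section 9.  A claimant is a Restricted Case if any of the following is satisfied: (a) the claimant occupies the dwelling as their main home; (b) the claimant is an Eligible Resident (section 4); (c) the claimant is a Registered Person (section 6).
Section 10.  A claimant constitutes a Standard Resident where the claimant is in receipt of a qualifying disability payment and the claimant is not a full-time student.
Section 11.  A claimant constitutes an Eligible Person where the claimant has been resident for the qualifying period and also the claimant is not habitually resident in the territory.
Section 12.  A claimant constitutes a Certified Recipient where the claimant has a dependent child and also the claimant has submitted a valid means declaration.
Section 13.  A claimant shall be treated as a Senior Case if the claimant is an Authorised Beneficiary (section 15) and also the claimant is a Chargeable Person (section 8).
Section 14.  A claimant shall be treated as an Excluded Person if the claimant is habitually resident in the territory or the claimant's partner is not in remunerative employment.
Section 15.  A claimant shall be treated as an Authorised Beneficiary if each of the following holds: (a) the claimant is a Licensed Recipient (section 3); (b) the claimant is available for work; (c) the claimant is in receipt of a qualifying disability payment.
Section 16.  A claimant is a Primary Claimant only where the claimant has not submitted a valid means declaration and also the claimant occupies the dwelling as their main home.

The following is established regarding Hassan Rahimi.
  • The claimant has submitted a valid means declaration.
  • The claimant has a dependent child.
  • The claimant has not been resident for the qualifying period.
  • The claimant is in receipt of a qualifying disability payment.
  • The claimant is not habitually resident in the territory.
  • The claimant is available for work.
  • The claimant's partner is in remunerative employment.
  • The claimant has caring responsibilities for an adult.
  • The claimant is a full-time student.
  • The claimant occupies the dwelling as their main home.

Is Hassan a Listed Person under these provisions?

section 3 — Licensed Recipient: the claimant is in receipt of a qualifying disability payment? yes; the claimant has not submitted a valid means declaration? no; the claimant is a full-time student? yes — 2 of 3 hold (need ≥2) → satisfied.
section 15 — Authorised Beneficiary: [Licensed Recipient (section 3)? yes] AND [the claimant is available for work? yes] AND [the claimant is in receipt of a qualifying disability payment? yes] → satisfied.
section 12 — Certified Recipient: [the claimant has a dependent child? yes] AND [the claimant has submitted a valid means declaration? yes] → satisfied.
section 8 — Chargeable Person: [the claimant has a dependent child? yes] OR [Certified Recipient (section 12)? yes] → satisfied.
section 13 — Senior Case: [Authorised Beneficiary (section 15)? yes] AND [Chargeable Person (section 8)? yes] → satisfied.
section 1 — Permitted Recipient: [the claimant has a dependent child? yes] AND [Senior Case (section 13)? yes] → satisfied.
section 10 — Standard Resident: [the claimant is in receipt of a qualifying disability payment? yes] AND [the claimant is not a full-time student? no] → not satisfied.
section 11 — Eligible Person: [the claimant has been resident for the qualifying period? no] AND [the claimant is not habitually resident in the territory? yes] → not satisfied.
section 4 — Eligible Resident: [Standard Resident (section 10)? no] OR [Eligible Person (section 11)? no] → not satisfied.
section 14 — Excluded Person: [the claimant is habitually resident in the territory? no] OR [the claimant's partner is not in remunerative employment? no] → not satisfied.
section 16 — Primary Claimant: [the claimant has not submitted a valid means declaration? no] AND [the claimant occupies the dwelling as their main home? yes] → not satisfied.
section 6 — Registered Person: Excluded Person (section 14)? no; Primary Claimant (section 16)? no; the claimant has caring responsibilities for an adult? yes — 1 of 3 hold (need ≥2) → not satisfied.
section 9 — Restricted Case: [the claimant occupies the dwelling as their main home? yes] OR [Eligible Resident (section 4)? no] OR [Registered Person (section 6)? no] → satisfied.
section 5 — Listed Person: [Permitted Recipient (section 1)? yes] AND [Restricted Case (section 9)? yes] → satisfied.

Yes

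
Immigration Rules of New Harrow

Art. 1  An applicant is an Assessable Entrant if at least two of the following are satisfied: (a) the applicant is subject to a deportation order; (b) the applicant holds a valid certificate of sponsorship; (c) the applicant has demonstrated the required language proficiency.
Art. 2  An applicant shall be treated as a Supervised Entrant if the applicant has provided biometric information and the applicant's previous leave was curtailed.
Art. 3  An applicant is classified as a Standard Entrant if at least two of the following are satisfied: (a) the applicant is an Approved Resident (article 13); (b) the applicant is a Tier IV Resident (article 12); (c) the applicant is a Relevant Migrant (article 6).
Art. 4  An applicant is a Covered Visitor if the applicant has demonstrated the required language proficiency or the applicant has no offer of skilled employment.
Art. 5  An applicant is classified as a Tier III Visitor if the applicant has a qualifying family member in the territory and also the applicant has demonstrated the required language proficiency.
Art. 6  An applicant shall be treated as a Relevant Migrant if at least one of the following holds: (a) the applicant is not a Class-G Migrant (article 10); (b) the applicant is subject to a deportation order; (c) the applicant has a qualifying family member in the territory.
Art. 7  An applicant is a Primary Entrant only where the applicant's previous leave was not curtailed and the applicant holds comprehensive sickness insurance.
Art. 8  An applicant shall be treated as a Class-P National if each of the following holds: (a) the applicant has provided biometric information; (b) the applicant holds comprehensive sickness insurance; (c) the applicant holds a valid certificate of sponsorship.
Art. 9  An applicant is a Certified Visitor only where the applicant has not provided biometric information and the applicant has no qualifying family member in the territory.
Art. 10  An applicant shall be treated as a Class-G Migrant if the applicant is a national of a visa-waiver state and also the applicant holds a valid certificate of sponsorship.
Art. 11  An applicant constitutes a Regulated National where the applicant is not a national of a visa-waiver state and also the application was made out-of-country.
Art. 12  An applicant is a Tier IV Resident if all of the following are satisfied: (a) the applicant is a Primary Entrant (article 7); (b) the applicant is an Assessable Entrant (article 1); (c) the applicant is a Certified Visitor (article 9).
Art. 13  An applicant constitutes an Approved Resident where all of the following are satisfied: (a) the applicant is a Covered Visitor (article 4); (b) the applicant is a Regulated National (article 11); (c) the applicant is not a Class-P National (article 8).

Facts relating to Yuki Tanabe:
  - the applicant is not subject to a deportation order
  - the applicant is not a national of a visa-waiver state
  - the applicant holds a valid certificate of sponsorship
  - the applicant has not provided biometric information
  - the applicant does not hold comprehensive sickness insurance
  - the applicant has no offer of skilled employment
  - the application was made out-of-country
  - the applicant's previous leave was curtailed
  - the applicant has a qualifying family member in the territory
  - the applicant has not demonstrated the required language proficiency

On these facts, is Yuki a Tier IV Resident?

article 7 — Primary Entrant: [the applicant's previous leave was not curtailed? no] AND [the applicant holds comprehensive sickness insurance? no] → not satisfied.
article 1 — Assessable Entrant: the applicant is subject to a deportation order? no; the applicant holds a valid certificate of sponsorship? yes; the applicant has demonstrated the required language proficiency? no — 1 of 3 hold (need ≥2) → not satisfied.
article 9 — Certified Visitor: [the applicant has not provided biometric information? yes] AND [the applicant has no qualifying family member in the territory? no] → not satisfied.
article 12 — Tier IV Resident: [Primary Entrant (article 7)? no] AND [Assessable Entrant (article 1)? no] AND [Certified Visitor (article 9)? no] → not satisfied.

No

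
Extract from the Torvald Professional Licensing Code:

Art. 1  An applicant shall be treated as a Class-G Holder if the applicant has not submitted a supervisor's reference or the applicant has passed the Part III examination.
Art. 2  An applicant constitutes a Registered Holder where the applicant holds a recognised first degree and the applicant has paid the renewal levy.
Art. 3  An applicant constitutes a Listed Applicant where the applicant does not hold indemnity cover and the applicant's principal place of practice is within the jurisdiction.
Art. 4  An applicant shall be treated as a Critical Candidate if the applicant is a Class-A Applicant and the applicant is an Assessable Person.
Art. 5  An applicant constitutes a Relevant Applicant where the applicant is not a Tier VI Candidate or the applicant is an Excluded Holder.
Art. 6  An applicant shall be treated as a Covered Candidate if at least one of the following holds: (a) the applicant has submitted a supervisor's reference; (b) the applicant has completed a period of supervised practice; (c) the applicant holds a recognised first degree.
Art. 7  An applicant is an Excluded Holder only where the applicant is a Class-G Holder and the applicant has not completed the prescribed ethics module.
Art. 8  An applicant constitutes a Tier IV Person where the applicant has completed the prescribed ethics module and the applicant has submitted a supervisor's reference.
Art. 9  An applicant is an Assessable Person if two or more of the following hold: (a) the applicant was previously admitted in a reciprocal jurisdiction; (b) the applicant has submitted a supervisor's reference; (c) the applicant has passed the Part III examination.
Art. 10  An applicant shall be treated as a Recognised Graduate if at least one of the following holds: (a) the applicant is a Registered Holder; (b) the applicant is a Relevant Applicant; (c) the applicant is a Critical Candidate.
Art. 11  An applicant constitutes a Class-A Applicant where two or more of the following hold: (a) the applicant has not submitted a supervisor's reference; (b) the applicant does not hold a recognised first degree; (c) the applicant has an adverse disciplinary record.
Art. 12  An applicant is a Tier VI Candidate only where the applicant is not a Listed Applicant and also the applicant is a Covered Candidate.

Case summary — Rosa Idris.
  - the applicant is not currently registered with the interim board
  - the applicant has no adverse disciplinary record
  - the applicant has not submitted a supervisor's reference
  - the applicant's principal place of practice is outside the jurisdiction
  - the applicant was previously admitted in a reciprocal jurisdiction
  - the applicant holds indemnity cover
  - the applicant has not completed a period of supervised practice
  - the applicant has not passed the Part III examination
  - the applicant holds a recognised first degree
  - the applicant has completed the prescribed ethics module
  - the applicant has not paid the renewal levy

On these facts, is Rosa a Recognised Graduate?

article 2 — Registered Holder: [the applicant holds a recognised first degree? yes] AND [the applicant has paid the renewal levy? no] → not satisfied.
article 3 — Listed Applicant: [the applicant does not hold indemnity cover? no] AND [the applicant's principal place of practice is within the jurisdiction? no] → not satisfied.
article 6 — Covered Candidate: [the applicant has submitted a supervisor's reference? no] OR [the applicant has completed a period of supervised practice? no] OR [the applicant holds a recognised first degree? yes] → satisfied.
article 12 — Tier VI Candidate: [not a Listed Applicant (article 3)? yes] AND [Covered Candidate (article 6)? yes] → satisfied.
article 1 — Class-G Holder: [the applicant has not submitted a supervisor's reference? yes] OR [the applicant has passed the Part III examination? no] → satisfied.
article 7 — Excluded Holder: [Class-G Holder (article 1)? yes] AND [the applicant has not completed the prescribed ethics module? no] → not satisfied.
article 5 — Relevant Applicant: [not a Tier VI Candidate (article 12)? no] OR [Excluded Holder (article 7)? no] → not satisfied.
article 11 — Class-A Applicant: the applicant has not submitted a supervisor's reference? yes; the applicant does not hold a recognised first degree? no; the applicant has an adverse disciplinary record? no — 1 of 3 hold (need ≥2) → not satisfied.
article 9 — Assessable Person: the applicant was previously admitted in a reciprocal jurisdiction? yes; the applicant has submitted a supervisor's reference? no; the applicant has passed the Part III examination? no — 1 of 3 hold (need ≥2) → not satisfied.
article 4 — Critical Candidate: [Class-A Applicant (article 11)? no] AND [Assessable Person (article 9)? no] → not satisfied.
article 10 — Recognised Graduate: [Registered Holder (article 2)? no] OR [Relevant Applicant (article 5)? no] OR [Critical Candidate (article 4)? no] → not satisfied.

No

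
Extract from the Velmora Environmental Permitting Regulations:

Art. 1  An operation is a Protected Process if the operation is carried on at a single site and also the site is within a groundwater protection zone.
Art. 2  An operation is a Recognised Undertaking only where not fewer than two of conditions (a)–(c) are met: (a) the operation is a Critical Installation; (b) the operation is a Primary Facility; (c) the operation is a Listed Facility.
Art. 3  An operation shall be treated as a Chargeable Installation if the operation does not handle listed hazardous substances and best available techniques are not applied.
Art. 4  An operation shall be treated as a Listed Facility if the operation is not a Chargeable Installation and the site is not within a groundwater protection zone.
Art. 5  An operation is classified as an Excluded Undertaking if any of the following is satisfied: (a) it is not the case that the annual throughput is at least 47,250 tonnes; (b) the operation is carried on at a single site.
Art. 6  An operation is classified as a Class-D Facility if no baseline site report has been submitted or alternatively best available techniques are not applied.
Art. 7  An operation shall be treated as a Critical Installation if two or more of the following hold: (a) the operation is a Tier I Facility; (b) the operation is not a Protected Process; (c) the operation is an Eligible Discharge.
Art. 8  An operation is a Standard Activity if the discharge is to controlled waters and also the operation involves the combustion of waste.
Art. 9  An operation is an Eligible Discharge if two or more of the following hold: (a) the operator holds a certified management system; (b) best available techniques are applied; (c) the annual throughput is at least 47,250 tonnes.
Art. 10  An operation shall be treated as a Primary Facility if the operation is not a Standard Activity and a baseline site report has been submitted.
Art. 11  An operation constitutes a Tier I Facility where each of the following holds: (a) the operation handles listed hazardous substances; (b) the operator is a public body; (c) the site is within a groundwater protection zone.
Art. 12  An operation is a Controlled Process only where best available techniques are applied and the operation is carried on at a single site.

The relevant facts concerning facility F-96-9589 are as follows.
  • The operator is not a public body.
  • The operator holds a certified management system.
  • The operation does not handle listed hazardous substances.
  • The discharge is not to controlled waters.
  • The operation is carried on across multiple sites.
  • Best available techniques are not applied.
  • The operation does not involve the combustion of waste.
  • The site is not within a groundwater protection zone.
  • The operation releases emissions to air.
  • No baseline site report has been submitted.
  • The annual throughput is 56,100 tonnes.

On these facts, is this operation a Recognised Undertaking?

Under article 11: the operation handles listed hazardous substances? no; and the operator is a public body? no; and the site is within a groundwater protection zone? no. So the operation is not a Tier I Facility.
Under article 1: the operation is carried on at a single site? no; and the site is within a groundwater protection zone? no. So the operation is not a Protected Process.
Under article 9: the operator holds a certified management system? yes; best available techniques are applied? no; annual throughput: 56,100 tonnes ≥ 47,250 tonnes? yes — 2 of 3 hold (need ≥2) → satisfied.
Under article 7: Tier I Facility (article 11)? no; not a Protected Process (article 1)? yes; Eligible Discharge (article 9)? yes — 2 of 3 hold (need ≥2) → satisfied.
Under article 8: the discharge is to controlled waters? no; and the operation involves the combustion of waste? no. So the operation is not a Standard Activity.
Under article 10: not a Standard Activity (article 8)? yes; and a baseline site report has been submitted? no. So the operation is not a Primary Facility.
Under article 3: the operation does not handle listed hazardous substances? yes; and best available techniques are not applied? yes. So the operation is a Chargeable Installation.
Under article 4: not a Chargeable Installation (article 3)? no; and the site is not within a groundwater protection zone? yes. So the operation is not a Listed Facility.
Under article 2: Critical Installation (article 7)? yes; Primary Facility (article 10)? no; Listed Facility (article 4)? no — 1 of 3 hold (need ≥2) → not satisfied.

No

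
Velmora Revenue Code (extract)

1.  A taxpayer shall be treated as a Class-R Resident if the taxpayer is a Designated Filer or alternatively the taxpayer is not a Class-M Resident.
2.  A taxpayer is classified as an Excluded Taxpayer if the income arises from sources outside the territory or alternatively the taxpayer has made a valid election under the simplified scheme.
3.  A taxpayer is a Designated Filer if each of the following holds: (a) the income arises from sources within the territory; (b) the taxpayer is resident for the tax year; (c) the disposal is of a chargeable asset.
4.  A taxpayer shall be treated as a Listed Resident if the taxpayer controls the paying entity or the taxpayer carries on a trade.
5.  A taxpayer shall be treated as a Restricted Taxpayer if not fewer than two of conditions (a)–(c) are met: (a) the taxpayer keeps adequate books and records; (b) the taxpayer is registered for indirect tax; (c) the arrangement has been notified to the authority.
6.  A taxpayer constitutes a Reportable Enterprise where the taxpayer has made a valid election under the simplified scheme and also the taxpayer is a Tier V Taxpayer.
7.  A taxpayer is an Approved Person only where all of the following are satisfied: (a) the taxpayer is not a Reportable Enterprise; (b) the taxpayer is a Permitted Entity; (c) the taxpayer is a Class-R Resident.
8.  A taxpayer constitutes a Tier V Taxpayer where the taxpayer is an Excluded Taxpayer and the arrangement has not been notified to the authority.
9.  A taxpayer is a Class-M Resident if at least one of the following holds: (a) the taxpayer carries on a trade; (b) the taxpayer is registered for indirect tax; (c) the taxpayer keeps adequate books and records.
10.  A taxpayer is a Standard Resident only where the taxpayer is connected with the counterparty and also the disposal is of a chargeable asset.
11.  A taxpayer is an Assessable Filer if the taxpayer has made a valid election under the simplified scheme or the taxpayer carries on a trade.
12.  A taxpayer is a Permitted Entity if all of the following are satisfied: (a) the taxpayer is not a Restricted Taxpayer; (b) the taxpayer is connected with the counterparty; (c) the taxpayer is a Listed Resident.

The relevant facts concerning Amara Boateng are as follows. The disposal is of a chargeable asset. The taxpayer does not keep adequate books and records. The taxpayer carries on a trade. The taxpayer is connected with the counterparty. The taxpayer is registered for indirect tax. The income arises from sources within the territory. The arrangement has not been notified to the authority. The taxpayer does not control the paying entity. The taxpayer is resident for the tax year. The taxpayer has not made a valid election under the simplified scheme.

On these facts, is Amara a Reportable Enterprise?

paragraph 2 — Excluded Taxpayer: [the income arises from sources outside the territory? no] OR [the taxpayer has made a valid election under the simplified scheme? no] → not satisfied.
paragraph 8 — Tier V Taxpayer: [Excluded Taxpayer (paragraph 2)? no] AND [the arrangement has not been notified to the authority? yes] → not satisfied.
paragraph 6 — Reportable Enterprise: [the taxpayer has made a valid election under the simplified scheme? no] AND [Tier V Taxpayer (paragraph 8)? no] → not satisfied.

No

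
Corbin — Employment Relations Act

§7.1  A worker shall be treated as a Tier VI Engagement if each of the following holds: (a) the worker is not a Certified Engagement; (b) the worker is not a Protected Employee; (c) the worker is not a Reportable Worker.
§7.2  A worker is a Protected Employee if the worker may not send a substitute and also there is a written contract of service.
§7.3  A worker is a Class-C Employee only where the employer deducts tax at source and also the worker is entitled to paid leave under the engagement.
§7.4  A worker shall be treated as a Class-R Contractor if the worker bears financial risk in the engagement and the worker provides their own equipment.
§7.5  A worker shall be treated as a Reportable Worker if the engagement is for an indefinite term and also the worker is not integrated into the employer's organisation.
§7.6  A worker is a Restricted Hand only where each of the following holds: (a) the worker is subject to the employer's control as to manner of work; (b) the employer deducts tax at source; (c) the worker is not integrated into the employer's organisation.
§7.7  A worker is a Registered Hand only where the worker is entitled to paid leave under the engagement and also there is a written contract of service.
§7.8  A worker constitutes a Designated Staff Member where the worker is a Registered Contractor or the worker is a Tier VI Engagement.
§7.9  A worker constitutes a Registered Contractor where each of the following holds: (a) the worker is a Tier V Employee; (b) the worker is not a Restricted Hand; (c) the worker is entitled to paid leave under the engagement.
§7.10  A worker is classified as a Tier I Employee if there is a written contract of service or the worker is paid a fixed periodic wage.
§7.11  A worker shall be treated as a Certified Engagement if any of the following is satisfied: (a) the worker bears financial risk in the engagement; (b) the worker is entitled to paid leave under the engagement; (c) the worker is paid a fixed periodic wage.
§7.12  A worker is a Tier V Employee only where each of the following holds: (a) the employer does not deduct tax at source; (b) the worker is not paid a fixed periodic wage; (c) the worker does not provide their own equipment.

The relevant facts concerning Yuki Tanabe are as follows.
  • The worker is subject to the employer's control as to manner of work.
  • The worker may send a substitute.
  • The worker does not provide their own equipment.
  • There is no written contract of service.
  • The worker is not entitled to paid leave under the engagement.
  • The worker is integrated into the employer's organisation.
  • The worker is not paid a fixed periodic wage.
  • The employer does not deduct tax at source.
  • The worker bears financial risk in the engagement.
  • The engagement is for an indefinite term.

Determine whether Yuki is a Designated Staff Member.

No

Under §7.12: the employer does not deduct tax at source? yes; and the worker is not paid a fixed periodic wage? yes; and the worker does not provide their own equipment? yes. So the worker is a Tier V Employee.
Under §7.6: the worker is subject to the employer's control as to manner of work? yes; and the employer deducts tax at source? no; and the worker is not integrated into the employer's organisation? no. So the worker is not a Restricted Hand.
Under §7.9: Tier V Employee (§7.12)? yes; and not a Restricted Hand (§7.6)? yes; and the worker is entitled to paid leave under the engagement? no. So the worker is not a Registered Contractor.
Under §7.11: the worker bears financial risk in the engagement? yes; or the worker is entitled to paid leave under the engagement? no; or the worker is paid a fixed periodic wage? no. So the worker is a Certified Engagement.
Under §7.2: the worker may not send a substitute? no; and there is a written contract of service? no. So the worker is not a Protected Employee.
Under §7.5: the engagement is for an indefinite term? yes; and the worker is not integrated into the employer's organisation? no. So the worker is not a Reportable Worker.
Under §7.1: not a Certified Engagement (§7.11)? no; and not a Protected Employee (§7.2)? yes; and not a Reportable Worker (§7.5)? yes. So the worker is not a Tier VI Engagement.
Under §7.8: Registered Contractor (§7.9)? no; or Tier VI Engagement (§7.1)? no. So the worker is not a Designated Staff Member.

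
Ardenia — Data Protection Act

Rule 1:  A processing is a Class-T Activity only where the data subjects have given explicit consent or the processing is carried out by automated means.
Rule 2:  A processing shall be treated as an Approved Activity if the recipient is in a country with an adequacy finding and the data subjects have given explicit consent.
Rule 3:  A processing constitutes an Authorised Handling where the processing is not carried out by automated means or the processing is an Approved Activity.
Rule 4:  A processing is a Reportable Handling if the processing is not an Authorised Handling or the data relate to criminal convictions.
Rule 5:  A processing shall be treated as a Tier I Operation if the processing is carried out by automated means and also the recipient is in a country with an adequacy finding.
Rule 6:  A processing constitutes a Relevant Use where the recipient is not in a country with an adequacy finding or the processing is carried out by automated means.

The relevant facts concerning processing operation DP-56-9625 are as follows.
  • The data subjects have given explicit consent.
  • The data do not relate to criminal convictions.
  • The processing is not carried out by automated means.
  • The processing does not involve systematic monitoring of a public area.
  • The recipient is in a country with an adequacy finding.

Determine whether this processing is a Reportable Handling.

Under rule 2: the recipient is in a country with an adequacy finding? yes; and the data subjects have given explicit consent? yes. So the processing is an Approved Activity.
Under rule 3: the processing is not carried out by automated means? yes; or Approved Activity (rule 2)? yes. So the processing is an Authorised Handling.
Under rule 4: not an Authorised Handling (rule 3)? no; or the data relate to criminal convictions? no. So the processing is not a Reportable Handling.

No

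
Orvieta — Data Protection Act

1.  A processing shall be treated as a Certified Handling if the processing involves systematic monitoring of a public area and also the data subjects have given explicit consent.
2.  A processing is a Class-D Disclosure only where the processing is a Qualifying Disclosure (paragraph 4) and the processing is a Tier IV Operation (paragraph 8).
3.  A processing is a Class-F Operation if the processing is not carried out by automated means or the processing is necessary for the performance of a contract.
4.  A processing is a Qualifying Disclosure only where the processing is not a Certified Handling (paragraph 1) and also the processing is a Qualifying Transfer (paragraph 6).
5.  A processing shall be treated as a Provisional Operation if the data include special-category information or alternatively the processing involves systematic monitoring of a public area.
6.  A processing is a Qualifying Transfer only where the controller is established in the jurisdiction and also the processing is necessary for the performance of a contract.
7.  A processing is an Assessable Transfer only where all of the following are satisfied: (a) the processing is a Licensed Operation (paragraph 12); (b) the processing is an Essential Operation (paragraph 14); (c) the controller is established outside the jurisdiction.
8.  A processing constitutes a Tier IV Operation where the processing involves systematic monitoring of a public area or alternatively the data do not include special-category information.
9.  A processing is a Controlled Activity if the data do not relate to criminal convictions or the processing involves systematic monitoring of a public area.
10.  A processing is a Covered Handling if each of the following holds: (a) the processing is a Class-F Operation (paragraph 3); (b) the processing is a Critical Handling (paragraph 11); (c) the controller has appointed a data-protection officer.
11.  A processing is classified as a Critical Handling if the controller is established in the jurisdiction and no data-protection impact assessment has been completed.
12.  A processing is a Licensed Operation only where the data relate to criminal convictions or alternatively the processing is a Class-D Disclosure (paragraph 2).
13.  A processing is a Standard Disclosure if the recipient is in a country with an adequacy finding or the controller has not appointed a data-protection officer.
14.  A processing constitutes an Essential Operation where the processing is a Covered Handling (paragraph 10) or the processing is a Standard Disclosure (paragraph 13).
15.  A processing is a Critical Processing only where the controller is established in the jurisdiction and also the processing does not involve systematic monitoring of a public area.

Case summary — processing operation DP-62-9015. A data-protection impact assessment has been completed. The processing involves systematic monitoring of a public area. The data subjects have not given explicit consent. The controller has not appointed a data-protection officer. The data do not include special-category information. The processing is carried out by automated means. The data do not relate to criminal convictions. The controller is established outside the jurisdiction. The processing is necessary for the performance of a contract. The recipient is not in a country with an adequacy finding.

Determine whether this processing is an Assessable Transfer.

paragraph 1 — Certified Handling: [the processing involves systematic monitoring of a public area? yes] AND [the data subjects have given explicit consent? no] → not satisfied.
paragraph 6 — Qualifying Transfer: [the controller is established in the jurisdiction? no] AND [the processing is necessary for the performance of a contract? yes] → not satisfied.
paragraph 4 — Qualifying Disclosure: [not a Certified Handling (paragraph 1)? yes] AND [Qualifying Transfer (paragraph 6)? no] → not satisfied.
paragraph 8 — Tier IV Operation: [the processing involves systematic monitoring of a public area? yes] OR [the data do not include special-category information? yes] → satisfied.
paragraph 2 — Class-D Disclosure: [Qualifying Disclosure (paragraph 4)? no] AND [Tier IV Operation (paragraph 8)? yes] → not satisfied.
paragraph 12 — Licensed Operation: [the data relate to criminal convictions? no] OR [Class-D Disclosure (paragraph 2)? no] → not satisfied.
paragraph 3 — Class-F Operation: [the processing is not carried out by automated means? no] OR [the processing is necessary for the performance of a contract? yes] → satisfied.
paragraph 11 — Critical Handling: [the controller is established in the jurisdiction? no] AND [no data-protection impact assessment has been completed? no] → not satisfied.
paragraph 10 — Covered Handling: [Class-F Operation (paragraph 3)? yes] AND [Critical Handling (paragraph 11)? no] AND [the controller has appointed a data-protection officer? no] → not satisfied.
paragraph 13 — Standard Disclosure: [the recipient is in a country with an adequacy finding? no] OR [the controller has not appointed a data-protection officer? yes] → satisfied.
paragraph 14 — Essential Operation: [Covered Handling (paragraph 10)? no] OR [Standard Disclosure (paragraph 13)? yes] → satisfied.
paragraph 7 — Assessable Transfer: [Licensed Operation (paragraph 12)? no] AND [Essential Operation (paragraph 14)? yes] AND [the controller is established outside the jurisdiction? yes] → not satisfied.

No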